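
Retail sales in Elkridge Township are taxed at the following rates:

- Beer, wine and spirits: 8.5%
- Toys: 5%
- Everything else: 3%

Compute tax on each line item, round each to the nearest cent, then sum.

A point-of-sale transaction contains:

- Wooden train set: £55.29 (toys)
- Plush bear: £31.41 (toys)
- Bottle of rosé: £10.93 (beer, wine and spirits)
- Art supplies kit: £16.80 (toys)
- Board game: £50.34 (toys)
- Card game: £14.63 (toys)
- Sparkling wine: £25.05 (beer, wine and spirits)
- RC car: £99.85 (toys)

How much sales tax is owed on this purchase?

Wooden train set £55.29: toys → 5% → £2.76
Plush bear £31.41: toys → 5% → £1.57
Bottle of rosé £10.93: beer, wine and spirits → 8.5% → £0.93
Art supplies kit £16.80: toys → 5% → £0.84
Board game £50.34: toys → 5% → £2.52
Card game £14.63: toys → 5% → £0.73
Sparkling wine £25.05: beer, wine and spirits → 8.5% → £2.13
RC car £99.85: toys → 5% → £4.99
Total tax = £2.76 + £1.57 + £0.93 + £0.84 + £2.52 + £0.73 + £2.13 + £4.99 = £16.47

£16.47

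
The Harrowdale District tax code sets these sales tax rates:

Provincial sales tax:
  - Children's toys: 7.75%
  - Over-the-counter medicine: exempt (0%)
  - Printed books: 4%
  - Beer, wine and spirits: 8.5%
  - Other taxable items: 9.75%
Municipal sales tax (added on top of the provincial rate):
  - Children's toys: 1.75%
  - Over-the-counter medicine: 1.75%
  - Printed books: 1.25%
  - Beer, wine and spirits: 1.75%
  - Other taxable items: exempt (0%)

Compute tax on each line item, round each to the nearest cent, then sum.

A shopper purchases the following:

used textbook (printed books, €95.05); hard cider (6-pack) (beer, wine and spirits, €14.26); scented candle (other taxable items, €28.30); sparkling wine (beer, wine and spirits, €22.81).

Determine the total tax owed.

Used textbook €95.05: printed books → 4% + 1.25% municipal = 5.25% → €4.99
Hard cider (6-pack) €14.26: beer, wine and spirits → 8.5% + 1.75% municipal = 10.25% → €1.46
Scented candle €28.30: other taxable items → 9.75% + 0% municipal = 9.75% → €2.76
Sparkling wine €22.81: beer, wine and spirits → 8.5% + 1.75% municipal = 10.25% → €2.34
Total tax = €4.99 + €1.46 + €2.76 + €2.34 = €11.55

€11.55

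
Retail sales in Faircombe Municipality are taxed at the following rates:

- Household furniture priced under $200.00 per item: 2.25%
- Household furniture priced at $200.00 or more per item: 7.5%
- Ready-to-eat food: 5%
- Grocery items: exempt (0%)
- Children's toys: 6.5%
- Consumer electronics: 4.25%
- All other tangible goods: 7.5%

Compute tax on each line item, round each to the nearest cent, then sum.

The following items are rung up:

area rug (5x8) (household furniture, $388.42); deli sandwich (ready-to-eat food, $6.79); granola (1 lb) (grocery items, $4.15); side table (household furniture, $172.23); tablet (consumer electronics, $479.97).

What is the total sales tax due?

Area rug (5x8) $388.42: household furniture, $200.00 or more → 7.5% → $29.13
Deli sandwich $6.79: ready-to-eat food → 5% → $0.34
Granola (1 lb) $4.15: grocery items → 0% → $0.00
Side table $172.23: household furniture, under $200.00 → 2.25% → $3.88
Tablet $479.97: consumer electronics → 4.25% → $20.40
Total tax = $29.13 + $0.34 + $3.88 + $20.40 = $53.75

$53.75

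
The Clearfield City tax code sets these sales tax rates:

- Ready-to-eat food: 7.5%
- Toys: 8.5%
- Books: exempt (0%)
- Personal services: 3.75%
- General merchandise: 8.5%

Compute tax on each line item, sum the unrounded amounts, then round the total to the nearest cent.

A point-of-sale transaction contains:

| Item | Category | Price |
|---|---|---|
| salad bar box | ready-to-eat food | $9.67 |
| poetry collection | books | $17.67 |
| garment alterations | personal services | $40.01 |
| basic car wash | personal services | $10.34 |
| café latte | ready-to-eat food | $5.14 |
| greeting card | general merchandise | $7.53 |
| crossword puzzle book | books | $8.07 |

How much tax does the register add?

Salad bar box $9.67: ready-to-eat food → 7.5% → $0.72525
Poetry collection $17.67: books → 0% → $0.00
Garment alterations $40.01: personal services → 3.75% → $1.500375
Basic car wash $10.34: personal services → 3.75% → $0.38775
Café latte $5.14: ready-to-eat food → 7.5% → $0.3855
Greeting card $7.53: general merchandise → 8.5% → $0.64005
Crossword puzzle book $8.07: books → 0% → $0.00
Unrounded tax sum = $3.638925 → $3.64

$3.64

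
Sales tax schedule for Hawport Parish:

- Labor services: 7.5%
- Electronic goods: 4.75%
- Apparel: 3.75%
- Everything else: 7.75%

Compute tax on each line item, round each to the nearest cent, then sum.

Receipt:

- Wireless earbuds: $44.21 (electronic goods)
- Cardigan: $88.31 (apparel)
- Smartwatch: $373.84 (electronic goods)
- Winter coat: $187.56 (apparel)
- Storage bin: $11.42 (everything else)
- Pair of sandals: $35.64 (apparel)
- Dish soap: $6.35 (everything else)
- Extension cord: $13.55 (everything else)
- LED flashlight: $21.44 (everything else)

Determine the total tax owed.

Wireless earbuds $44.21: electronic goods → 4.75% → $2.10
Cardigan $88.31: apparel → 3.75% → $3.31
Smartwatch $373.84: electronic goods → 4.75% → $17.76
Winter coat $187.56: apparel → 3.75% → $7.03
Storage bin $11.42: everything else → 7.75% → $0.89
Pair of sandals $35.64: apparel → 3.75% → $1.34
Dish soap $6.35: everything else → 7.75% → $0.49
Extension cord $13.55: everything else → 7.75% → $1.05
LED flashlight $21.44: everything else → 7.75% → $1.66
Total tax = $2.10 + $3.31 + $17.76 + $7.03 + $0.89 + $1.34 + $0.49 + $1.05 + $1.66 = $35.63

$35.63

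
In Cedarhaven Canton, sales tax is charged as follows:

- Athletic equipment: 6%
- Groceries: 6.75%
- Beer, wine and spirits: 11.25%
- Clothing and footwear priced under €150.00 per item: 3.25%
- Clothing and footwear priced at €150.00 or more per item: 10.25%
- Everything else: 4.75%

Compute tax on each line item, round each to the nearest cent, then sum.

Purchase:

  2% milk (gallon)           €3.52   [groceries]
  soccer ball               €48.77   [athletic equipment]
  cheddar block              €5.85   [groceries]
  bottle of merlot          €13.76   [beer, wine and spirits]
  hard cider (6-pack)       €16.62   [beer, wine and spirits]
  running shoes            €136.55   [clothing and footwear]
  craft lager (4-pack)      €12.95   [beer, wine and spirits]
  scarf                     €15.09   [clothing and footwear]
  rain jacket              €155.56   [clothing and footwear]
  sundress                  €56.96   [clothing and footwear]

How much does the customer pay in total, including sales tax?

€496.79

2% milk (gallon) €3.52: groceries → 6.75% → €0.24
Soccer ball €48.77: athletic equipment → 6% → €2.93
Cheddar block €5.85: groceries → 6.75% → €0.39
Bottle of merlot €13.76: beer, wine and spirits → 11.25% → €1.55
Hard cider (6-pack) €16.62: beer, wine and spirits → 11.25% → €1.87
Running shoes €136.55: clothing and footwear, under €150.00 → 3.25% → €4.44
Craft lager (4-pack) €12.95: beer, wine and spirits → 11.25% → €1.46
Scarf €15.09: clothing and footwear, under €150.00 → 3.25% → €0.49
Rain jacket €155.56: clothing and footwear, €150.00 or more → 10.25% → €15.94
Sundress €56.96: clothing and footwear, under €150.00 → 3.25% → €1.85
Subtotal = €465.63; tax = €31.16; total due = €496.79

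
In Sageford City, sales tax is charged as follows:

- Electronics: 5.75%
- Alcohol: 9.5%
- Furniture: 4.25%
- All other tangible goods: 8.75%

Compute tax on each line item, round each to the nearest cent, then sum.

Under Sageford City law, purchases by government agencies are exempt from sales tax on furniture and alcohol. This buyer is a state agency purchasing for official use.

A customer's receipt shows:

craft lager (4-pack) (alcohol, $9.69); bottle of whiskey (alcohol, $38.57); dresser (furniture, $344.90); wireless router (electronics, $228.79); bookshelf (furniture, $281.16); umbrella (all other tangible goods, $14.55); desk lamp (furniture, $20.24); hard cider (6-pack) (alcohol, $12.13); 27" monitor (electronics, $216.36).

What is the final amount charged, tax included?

Craft lager (4-pack) $9.69: alcohol, buyer-exempt → 0% → $0.00
Bottle of whiskey $38.57: alcohol, buyer-exempt → 0% → $0.00
Dresser $344.90: furniture, buyer-exempt → 0% → $0.00
Wireless router $228.79: electronics → 5.75% → $13.16
Bookshelf $281.16: furniture, buyer-exempt → 0% → $0.00
Umbrella $14.55: all other tangible goods → 8.75% → $1.27
Desk lamp $20.24: furniture, buyer-exempt → 0% → $0.00
Hard cider (6-pack) $12.13: alcohol, buyer-exempt → 0% → $0.00
27" monitor $216.36: electronics → 5.75% → $12.44
Subtotal = $1166.39; tax = $26.87; total due = $1193.26

$1193.26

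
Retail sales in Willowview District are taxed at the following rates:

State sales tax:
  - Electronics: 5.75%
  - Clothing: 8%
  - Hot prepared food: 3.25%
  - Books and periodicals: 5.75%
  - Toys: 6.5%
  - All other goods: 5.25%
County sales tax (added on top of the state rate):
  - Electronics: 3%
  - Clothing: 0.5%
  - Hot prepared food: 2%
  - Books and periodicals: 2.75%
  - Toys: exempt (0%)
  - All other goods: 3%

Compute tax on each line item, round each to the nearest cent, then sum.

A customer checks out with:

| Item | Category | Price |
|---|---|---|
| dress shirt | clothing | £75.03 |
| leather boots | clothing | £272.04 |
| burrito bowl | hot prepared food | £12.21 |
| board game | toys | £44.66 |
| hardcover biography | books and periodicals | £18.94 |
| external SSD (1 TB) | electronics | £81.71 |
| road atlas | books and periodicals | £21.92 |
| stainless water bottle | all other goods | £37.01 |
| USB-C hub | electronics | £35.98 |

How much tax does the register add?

£49.86

Dress shirt £75.03: clothing → 8% + 0.5% county = 8.5% → £6.38
Leather boots £272.04: clothing → 8% + 0.5% county = 8.5% → £23.12
Burrito bowl £12.21: hot prepared food → 3.25% + 2% county = 5.25% → £0.64
Board game £44.66: toys → 6.5% + 0% county = 6.5% → £2.90
Hardcover biography £18.94: books and periodicals → 5.75% + 2.75% county = 8.5% → £1.61
External SSD (1 TB) £81.71: electronics → 5.75% + 3% county = 8.75% → £7.15
Road atlas £21.92: books and periodicals → 5.75% + 2.75% county = 8.5% → £1.86
Stainless water bottle £37.01: all other goods → 5.25% + 3% county = 8.25% → £3.05
USB-C hub £35.98: electronics → 5.75% + 3% county = 8.75% → £3.15
Total tax = £6.38 + £23.12 + £0.64 + £2.90 + £1.61 + £7.15 + £1.86 + £3.05 + £3.15 = £49.86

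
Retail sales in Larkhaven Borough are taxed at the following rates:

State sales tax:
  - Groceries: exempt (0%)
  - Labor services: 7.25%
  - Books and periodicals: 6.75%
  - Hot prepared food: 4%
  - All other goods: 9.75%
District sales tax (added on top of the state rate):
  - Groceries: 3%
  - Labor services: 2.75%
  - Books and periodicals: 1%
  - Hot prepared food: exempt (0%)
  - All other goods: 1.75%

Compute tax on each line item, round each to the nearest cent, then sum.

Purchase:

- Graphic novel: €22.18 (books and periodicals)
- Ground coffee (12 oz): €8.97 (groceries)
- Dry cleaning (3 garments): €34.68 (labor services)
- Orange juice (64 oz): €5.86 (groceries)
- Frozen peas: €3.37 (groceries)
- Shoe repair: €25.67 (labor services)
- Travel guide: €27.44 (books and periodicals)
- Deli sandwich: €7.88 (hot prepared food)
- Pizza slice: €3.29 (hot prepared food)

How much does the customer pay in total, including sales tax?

€150.23

Graphic novel €22.18: books and periodicals → 6.75% + 1% district = 7.75% → €1.72
Ground coffee (12 oz) €8.97: groceries → 0% + 3% district = 3% → €0.27
Dry cleaning (3 garments) €34.68: labor services → 7.25% + 2.75% district = 10% → €3.47
Orange juice (64 oz) €5.86: groceries → 0% + 3% district = 3% → €0.18
Frozen peas €3.37: groceries → 0% + 3% district = 3% → €0.10
Shoe repair €25.67: labor services → 7.25% + 2.75% district = 10% → €2.57
Travel guide €27.44: books and periodicals → 6.75% + 1% district = 7.75% → €2.13
Deli sandwich €7.88: hot prepared food → 4% + 0% district = 4% → €0.32
Pizza slice €3.29: hot prepared food → 4% + 0% district = 4% → €0.13
Subtotal = €139.34; tax = €10.89; total due = €150.23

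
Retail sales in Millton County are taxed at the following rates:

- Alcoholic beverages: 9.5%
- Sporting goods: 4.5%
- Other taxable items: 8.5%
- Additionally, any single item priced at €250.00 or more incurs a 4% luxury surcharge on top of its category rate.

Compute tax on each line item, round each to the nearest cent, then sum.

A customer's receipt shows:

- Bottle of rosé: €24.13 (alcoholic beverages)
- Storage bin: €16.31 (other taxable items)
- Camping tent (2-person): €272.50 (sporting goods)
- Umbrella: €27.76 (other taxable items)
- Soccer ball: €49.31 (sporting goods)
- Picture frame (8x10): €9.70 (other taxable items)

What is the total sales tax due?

€32.24

Bottle of rosé €24.13: alcoholic beverages → 9.5% → €2.29
Storage bin €16.31: other taxable items → 8.5% → €1.39
Camping tent (2-person) €272.50: sporting goods → 4.5% + 4% surcharge = 8.5% → €23.16
Umbrella €27.76: other taxable items → 8.5% → €2.36
Soccer ball €49.31: sporting goods → 4.5% → €2.22
Picture frame (8x10) €9.70: other taxable items → 8.5% → €0.82
Total tax = €2.29 + €1.39 + €23.16 + €2.36 + €2.22 + €0.82 = €32.24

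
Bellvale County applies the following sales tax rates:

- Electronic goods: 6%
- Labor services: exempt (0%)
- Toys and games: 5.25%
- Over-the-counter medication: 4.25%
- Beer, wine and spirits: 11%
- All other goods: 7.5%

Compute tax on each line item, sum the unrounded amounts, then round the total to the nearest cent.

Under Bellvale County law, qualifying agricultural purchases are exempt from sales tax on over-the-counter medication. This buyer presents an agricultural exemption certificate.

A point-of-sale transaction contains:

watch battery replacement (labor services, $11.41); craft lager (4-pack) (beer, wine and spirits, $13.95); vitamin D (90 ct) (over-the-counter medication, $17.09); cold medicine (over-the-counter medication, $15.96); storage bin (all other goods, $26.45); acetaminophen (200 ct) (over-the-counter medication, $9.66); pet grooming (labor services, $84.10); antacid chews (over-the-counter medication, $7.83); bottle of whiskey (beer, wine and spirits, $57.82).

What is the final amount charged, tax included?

Watch battery replacement $11.41: labor services → 0% → $0.00
Craft lager (4-pack) $13.95: beer, wine and spirits → 11% → $1.5345
Vitamin D (90 ct) $17.09: over-the-counter medication, buyer-exempt → 0% → $0.00
Cold medicine $15.96: over-the-counter medication, buyer-exempt → 0% → $0.00
Storage bin $26.45: all other goods → 7.5% → $1.98375
Acetaminophen (200 ct) $9.66: over-the-counter medication, buyer-exempt → 0% → $0.00
Pet grooming $84.10: labor services → 0% → $0.00
Antacid chews $7.83: over-the-counter medication, buyer-exempt → 0% → $0.00
Bottle of whiskey $57.82: beer, wine and spirits → 11% → $6.3602
Subtotal = $244.27; unrounded tax = $9.87845 → $9.88; total due = $254.15

$254.15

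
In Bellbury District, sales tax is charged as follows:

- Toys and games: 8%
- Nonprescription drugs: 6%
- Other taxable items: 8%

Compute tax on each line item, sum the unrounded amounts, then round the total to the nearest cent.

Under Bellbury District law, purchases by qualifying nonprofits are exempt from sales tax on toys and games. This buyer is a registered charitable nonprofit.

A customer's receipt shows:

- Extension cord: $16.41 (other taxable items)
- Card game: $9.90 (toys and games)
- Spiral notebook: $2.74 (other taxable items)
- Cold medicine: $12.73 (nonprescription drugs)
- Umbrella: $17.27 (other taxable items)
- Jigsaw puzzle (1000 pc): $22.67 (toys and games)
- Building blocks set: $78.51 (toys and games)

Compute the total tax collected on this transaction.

$3.68

Extension cord $16.41: other taxable items → 8% → $1.3128
Card game $9.90: toys and games, buyer-exempt → 0% → $0.00
Spiral notebook $2.74: other taxable items → 8% → $0.2192
Cold medicine $12.73: nonprescription drugs → 6% → $0.7638
Umbrella $17.27: other taxable items → 8% → $1.3816
Jigsaw puzzle (1000 pc) $22.67: toys and games, buyer-exempt → 0% → $0.00
Building blocks set $78.51: toys and games, buyer-exempt → 0% → $0.00
Unrounded tax sum = $3.6774 → $3.68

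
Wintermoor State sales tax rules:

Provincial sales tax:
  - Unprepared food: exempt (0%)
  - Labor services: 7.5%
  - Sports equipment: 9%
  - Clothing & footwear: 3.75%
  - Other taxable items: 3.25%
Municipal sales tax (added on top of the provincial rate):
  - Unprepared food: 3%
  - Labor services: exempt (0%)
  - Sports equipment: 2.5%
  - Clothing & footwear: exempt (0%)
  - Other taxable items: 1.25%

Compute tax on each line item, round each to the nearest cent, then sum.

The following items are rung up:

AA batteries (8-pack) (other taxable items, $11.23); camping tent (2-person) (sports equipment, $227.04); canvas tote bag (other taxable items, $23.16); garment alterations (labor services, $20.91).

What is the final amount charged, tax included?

AA batteries (8-pack) $11.23: other taxable items → 3.25% + 1.25% municipal = 4.5% → $0.51
Camping tent (2-person) $227.04: sports equipment → 9% + 2.5% municipal = 11.5% → $26.11
Canvas tote bag $23.16: other taxable items → 3.25% + 1.25% municipal = 4.5% → $1.04
Garment alterations $20.91: labor services → 7.5% + 0% municipal = 7.5% → $1.57
Subtotal = $282.34; tax = $29.23; total due = $311.57

$311.57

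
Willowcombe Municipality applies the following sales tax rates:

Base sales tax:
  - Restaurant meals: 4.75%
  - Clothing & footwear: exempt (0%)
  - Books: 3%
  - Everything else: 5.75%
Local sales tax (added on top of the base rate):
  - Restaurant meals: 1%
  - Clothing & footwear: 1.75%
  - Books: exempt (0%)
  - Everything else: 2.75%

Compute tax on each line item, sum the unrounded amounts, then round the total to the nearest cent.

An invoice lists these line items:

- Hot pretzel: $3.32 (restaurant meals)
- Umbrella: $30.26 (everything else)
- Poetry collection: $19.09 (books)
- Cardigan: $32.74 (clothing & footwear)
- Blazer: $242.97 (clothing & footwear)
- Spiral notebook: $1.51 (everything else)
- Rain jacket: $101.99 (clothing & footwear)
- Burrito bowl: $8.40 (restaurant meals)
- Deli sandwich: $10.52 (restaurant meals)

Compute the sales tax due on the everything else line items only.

Umbrella $30.26: everything else → 5.75% + 2.75% local = 8.5% → $2.5721
Spiral notebook $1.51: everything else → 5.75% + 2.75% local = 8.5% → $0.12835
Tax on everything else: unrounded sum = $2.70045 → $2.70

$2.70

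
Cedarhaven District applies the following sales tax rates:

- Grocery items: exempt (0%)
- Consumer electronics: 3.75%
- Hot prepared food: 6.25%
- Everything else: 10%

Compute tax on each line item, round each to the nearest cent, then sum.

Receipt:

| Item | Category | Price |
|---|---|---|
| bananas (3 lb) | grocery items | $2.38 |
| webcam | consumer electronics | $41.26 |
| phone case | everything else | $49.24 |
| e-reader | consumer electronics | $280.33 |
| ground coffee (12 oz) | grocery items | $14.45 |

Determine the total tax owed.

$16.98

Bananas (3 lb) $2.38: grocery items → 0% → $0.00
Webcam $41.26: consumer electronics → 3.75% → $1.55
Phone case $49.24: everything else → 10% → $4.92
E-reader $280.33: consumer electronics → 3.75% → $10.51
Ground coffee (12 oz) $14.45: grocery items → 0% → $0.00
Total tax = $1.55 + $4.92 + $10.51 = $16.98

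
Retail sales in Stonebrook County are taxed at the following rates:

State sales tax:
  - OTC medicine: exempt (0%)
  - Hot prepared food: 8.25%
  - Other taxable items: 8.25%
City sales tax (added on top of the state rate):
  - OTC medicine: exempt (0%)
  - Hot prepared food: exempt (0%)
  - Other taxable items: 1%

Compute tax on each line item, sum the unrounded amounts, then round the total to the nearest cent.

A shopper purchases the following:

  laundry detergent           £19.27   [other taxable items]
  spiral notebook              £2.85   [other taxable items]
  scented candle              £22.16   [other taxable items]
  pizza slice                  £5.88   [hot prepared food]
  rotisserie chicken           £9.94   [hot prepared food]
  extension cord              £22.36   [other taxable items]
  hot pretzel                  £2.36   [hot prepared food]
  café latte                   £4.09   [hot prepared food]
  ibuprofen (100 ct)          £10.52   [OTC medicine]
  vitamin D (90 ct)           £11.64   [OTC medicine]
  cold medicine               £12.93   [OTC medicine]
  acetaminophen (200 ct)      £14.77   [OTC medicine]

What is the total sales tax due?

£8.00

Laundry detergent £19.27: other taxable items → 8.25% + 1% city = 9.25% → £1.782475
Spiral notebook £2.85: other taxable items → 8.25% + 1% city = 9.25% → £0.263625
Scented candle £22.16: other taxable items → 8.25% + 1% city = 9.25% → £2.0498
Pizza slice £5.88: hot prepared food → 8.25% + 0% city = 8.25% → £0.4851
Rotisserie chicken £9.94: hot prepared food → 8.25% + 0% city = 8.25% → £0.82005
Extension cord £22.36: other taxable items → 8.25% + 1% city = 9.25% → £2.0683
Hot pretzel £2.36: hot prepared food → 8.25% + 0% city = 8.25% → £0.1947
Café latte £4.09: hot prepared food → 8.25% + 0% city = 8.25% → £0.337425
Ibuprofen (100 ct) £10.52: OTC medicine → 0% + 0% city = 0% → £0.00
Vitamin D (90 ct) £11.64: OTC medicine → 0% + 0% city = 0% → £0.00
Cold medicine £12.93: OTC medicine → 0% + 0% city = 0% → £0.00
Acetaminophen (200 ct) £14.77: OTC medicine → 0% + 0% city = 0% → £0.00
Unrounded tax sum = £8.001475 → £8.00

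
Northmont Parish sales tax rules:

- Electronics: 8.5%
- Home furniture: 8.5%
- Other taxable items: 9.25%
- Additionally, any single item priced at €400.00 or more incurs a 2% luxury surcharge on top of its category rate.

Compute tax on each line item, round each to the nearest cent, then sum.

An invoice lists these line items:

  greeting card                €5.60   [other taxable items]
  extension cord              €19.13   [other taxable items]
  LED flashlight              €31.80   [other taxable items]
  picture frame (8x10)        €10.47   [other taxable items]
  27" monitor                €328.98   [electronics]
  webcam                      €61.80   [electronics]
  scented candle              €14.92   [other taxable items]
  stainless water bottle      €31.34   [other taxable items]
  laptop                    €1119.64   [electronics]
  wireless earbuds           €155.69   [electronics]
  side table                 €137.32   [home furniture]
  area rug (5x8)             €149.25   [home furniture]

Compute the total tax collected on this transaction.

€198.84

Greeting card €5.60: other taxable items → 9.25% → €0.52
Extension cord €19.13: other taxable items → 9.25% → €1.77
LED flashlight €31.80: other taxable items → 9.25% → €2.94
Picture frame (8x10) €10.47: other taxable items → 9.25% → €0.97
27" monitor €328.98: electronics → 8.5% → €27.96
Webcam €61.80: electronics → 8.5% → €5.25
Scented candle €14.92: other taxable items → 9.25% → €1.38
Stainless water bottle €31.34: other taxable items → 9.25% → €2.90
Laptop €1119.64: electronics → 8.5% + 2% surcharge = 10.5% → €117.56
Wireless earbuds €155.69: electronics → 8.5% → €13.23
Side table €137.32: home furniture → 8.5% → €11.67
Area rug (5x8) €149.25: home furniture → 8.5% → €12.69
Total tax = €0.52 + €1.77 + €2.94 + €0.97 + €27.96 + €5.25 + €1.38 + €2.90 + €117.56 + €13.23 + €11.67 + €12.69 = €198.84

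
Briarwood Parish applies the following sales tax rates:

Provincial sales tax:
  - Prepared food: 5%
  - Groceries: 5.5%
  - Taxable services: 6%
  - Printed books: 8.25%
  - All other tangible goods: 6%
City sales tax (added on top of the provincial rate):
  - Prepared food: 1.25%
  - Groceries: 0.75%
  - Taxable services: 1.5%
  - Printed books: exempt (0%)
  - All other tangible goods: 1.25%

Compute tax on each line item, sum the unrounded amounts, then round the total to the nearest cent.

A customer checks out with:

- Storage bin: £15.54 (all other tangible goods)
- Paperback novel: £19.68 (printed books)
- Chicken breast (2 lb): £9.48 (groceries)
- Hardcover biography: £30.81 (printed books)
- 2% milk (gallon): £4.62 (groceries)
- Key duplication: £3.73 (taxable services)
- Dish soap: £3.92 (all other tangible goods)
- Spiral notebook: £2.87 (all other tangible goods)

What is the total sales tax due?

Storage bin £15.54: all other tangible goods → 6% + 1.25% city = 7.25% → £1.12665
Paperback novel £19.68: printed books → 8.25% + 0% city = 8.25% → £1.6236
Chicken breast (2 lb) £9.48: groceries → 5.5% + 0.75% city = 6.25% → £0.5925
Hardcover biography £30.81: printed books → 8.25% + 0% city = 8.25% → £2.541825
2% milk (gallon) £4.62: groceries → 5.5% + 0.75% city = 6.25% → £0.28875
Key duplication £3.73: taxable services → 6% + 1.5% city = 7.5% → £0.27975
Dish soap £3.92: all other tangible goods → 6% + 1.25% city = 7.25% → £0.2842
Spiral notebook £2.87: all other tangible goods → 6% + 1.25% city = 7.25% → £0.208075
Unrounded tax sum = £6.94535 → £6.95

£6.95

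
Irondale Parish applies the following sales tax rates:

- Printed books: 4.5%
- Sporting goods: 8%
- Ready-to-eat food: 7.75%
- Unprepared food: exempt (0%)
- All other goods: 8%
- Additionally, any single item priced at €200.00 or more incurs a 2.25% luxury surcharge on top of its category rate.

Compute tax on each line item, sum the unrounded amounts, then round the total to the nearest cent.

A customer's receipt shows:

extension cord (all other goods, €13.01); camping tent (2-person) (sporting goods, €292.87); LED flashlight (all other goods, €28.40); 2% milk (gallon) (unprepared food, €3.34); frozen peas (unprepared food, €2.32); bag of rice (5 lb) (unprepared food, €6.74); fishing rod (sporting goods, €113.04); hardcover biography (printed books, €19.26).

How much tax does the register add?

Extension cord €13.01: all other goods → 8% → €1.0408
Camping tent (2-person) €292.87: sporting goods → 8% + 2.25% surcharge = 10.25% → €30.019175
LED flashlight €28.40: all other goods → 8% → €2.272
2% milk (gallon) €3.34: unprepared food → 0% → €0.00
Frozen peas €2.32: unprepared food → 0% → €0.00
Bag of rice (5 lb) €6.74: unprepared food → 0% → €0.00
Fishing rod €113.04: sporting goods → 8% → €9.0432
Hardcover biography €19.26: printed books → 4.5% → €0.8667
Unrounded tax sum = €43.241875 → €43.24

€43.24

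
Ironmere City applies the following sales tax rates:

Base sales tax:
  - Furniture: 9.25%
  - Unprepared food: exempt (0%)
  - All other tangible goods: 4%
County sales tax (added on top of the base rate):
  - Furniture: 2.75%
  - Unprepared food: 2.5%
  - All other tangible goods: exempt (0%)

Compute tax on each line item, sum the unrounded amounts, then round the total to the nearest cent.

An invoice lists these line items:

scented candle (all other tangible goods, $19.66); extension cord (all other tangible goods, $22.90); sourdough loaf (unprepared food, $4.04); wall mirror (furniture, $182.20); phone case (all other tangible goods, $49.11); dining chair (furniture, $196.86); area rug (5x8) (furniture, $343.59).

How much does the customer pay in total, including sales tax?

$908.85

Scented candle $19.66: all other tangible goods → 4% + 0% county = 4% → $0.7864
Extension cord $22.90: all other tangible goods → 4% + 0% county = 4% → $0.916
Sourdough loaf $4.04: unprepared food → 0% + 2.5% county = 2.5% → $0.101
Wall mirror $182.20: furniture → 9.25% + 2.75% county = 12% → $21.864
Phone case $49.11: all other tangible goods → 4% + 0% county = 4% → $1.9644
Dining chair $196.86: furniture → 9.25% + 2.75% county = 12% → $23.6232
Area rug (5x8) $343.59: furniture → 9.25% + 2.75% county = 12% → $41.2308
Subtotal = $818.36; unrounded tax = $90.4858 → $90.49; total due = $908.85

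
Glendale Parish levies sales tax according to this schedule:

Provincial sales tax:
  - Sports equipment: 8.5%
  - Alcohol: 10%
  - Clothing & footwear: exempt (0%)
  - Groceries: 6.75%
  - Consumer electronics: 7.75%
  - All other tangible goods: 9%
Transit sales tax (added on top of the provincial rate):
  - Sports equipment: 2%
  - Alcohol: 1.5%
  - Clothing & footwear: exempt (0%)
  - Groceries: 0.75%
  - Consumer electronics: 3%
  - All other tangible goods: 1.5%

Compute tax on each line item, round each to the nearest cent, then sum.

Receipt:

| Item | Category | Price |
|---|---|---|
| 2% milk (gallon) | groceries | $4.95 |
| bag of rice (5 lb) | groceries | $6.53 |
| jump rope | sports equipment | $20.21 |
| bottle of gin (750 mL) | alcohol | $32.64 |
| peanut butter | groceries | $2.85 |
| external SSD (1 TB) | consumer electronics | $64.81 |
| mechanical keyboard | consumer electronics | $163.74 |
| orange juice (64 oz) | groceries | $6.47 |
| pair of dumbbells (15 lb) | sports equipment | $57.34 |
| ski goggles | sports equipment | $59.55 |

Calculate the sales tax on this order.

$44.27

2% milk (gallon) $4.95: groceries → 6.75% + 0.75% transit = 7.5% → $0.37
Bag of rice (5 lb) $6.53: groceries → 6.75% + 0.75% transit = 7.5% → $0.49
Jump rope $20.21: sports equipment → 8.5% + 2% transit = 10.5% → $2.12
Bottle of gin (750 mL) $32.64: alcohol → 10% + 1.5% transit = 11.5% → $3.75
Peanut butter $2.85: groceries → 6.75% + 0.75% transit = 7.5% → $0.21
External SSD (1 TB) $64.81: consumer electronics → 7.75% + 3% transit = 10.75% → $6.97
Mechanical keyboard $163.74: consumer electronics → 7.75% + 3% transit = 10.75% → $17.60
Orange juice (64 oz) $6.47: groceries → 6.75% + 0.75% transit = 7.5% → $0.49
Pair of dumbbells (15 lb) $57.34: sports equipment → 8.5% + 2% transit = 10.5% → $6.02
Ski goggles $59.55: sports equipment → 8.5% + 2% transit = 10.5% → $6.25
Total tax = $0.37 + $0.49 + $2.12 + $3.75 + $0.21 + $6.97 + $17.60 + $0.49 + $6.02 + $6.25 = $44.27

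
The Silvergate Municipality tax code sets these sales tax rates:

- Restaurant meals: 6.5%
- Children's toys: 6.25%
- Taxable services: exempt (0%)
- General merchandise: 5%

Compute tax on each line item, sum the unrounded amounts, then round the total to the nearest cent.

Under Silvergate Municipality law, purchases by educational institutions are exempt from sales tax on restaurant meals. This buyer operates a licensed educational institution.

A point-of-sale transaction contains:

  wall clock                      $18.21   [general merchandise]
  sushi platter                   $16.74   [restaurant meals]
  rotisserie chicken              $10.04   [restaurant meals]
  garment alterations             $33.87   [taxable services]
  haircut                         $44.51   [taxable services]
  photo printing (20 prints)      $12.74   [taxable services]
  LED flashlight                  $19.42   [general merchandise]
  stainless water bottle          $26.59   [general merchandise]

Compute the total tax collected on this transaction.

$3.21

Wall clock $18.21: general merchandise → 5% → $0.9105
Sushi platter $16.74: restaurant meals, buyer-exempt → 0% → $0.00
Rotisserie chicken $10.04: restaurant meals, buyer-exempt → 0% → $0.00
Garment alterations $33.87: taxable services → 0% → $0.00
Haircut $44.51: taxable services → 0% → $0.00
Photo printing (20 prints) $12.74: taxable services → 0% → $0.00
LED flashlight $19.42: general merchandise → 5% → $0.971
Stainless water bottle $26.59: general merchandise → 5% → $1.3295
Unrounded tax sum = $3.211 → $3.21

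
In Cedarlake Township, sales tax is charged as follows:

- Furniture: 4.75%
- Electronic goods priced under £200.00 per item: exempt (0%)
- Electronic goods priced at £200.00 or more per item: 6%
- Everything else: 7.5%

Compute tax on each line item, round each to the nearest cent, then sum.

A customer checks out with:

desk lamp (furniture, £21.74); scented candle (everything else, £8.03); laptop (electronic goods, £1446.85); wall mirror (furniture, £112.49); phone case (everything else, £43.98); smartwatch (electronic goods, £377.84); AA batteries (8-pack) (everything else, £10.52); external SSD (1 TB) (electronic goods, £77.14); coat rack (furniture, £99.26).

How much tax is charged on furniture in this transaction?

Desk lamp £21.74: furniture → 4.75% → £1.03
Wall mirror £112.49: furniture → 4.75% → £5.34
Coat rack £99.26: furniture → 4.75% → £4.71
Tax on furniture = £1.03 + £5.34 + £4.71 = £11.08

£11.08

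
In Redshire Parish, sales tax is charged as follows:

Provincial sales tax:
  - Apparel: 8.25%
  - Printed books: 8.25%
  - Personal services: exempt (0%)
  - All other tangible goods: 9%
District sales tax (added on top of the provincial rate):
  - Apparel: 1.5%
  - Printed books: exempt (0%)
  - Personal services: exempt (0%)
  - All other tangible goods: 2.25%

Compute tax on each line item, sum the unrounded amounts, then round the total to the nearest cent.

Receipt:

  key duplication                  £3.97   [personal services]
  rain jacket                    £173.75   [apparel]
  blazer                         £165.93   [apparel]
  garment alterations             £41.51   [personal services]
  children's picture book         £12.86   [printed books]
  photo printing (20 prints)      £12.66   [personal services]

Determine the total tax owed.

Key duplication £3.97: personal services → 0% + 0% district = 0% → £0.00
Rain jacket £173.75: apparel → 8.25% + 1.5% district = 9.75% → £16.940625
Blazer £165.93: apparel → 8.25% + 1.5% district = 9.75% → £16.178175
Garment alterations £41.51: personal services → 0% + 0% district = 0% → £0.00
Children's picture book £12.86: printed books → 8.25% + 0% district = 8.25% → £1.06095
Photo printing (20 prints) £12.66: personal services → 0% + 0% district = 0% → £0.00
Unrounded tax sum = £34.17975 → £34.18

£34.18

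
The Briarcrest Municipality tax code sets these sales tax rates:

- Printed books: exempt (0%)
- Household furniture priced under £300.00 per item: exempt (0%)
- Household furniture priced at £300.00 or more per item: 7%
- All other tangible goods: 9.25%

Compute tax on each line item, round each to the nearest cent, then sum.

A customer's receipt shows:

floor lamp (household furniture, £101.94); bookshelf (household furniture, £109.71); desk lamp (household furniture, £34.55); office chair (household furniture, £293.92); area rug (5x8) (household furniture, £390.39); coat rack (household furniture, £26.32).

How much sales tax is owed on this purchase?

Floor lamp £101.94: household furniture, under £300.00 → 0% → £0.00
Bookshelf £109.71: household furniture, under £300.00 → 0% → £0.00
Desk lamp £34.55: household furniture, under £300.00 → 0% → £0.00
Office chair £293.92: household furniture, under £300.00 → 0% → £0.00
Area rug (5x8) £390.39: household furniture, £300.00 or more → 7% → £27.33
Coat rack £26.32: household furniture, under £300.00 → 0% → £0.00
Total tax = £27.33

£27.33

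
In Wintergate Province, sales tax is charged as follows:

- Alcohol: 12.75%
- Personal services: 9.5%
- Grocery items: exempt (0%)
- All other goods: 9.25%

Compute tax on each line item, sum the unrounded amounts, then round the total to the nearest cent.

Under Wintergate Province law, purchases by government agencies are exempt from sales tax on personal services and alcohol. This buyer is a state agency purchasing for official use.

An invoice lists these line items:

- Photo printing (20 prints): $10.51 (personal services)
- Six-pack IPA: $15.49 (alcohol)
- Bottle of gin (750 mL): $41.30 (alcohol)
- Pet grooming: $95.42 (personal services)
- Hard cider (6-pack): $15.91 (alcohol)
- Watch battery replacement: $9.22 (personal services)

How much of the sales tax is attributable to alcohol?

$0.00

Six-pack IPA $15.49: alcohol, buyer-exempt → 0% → $0.00
Bottle of gin (750 mL) $41.30: alcohol, buyer-exempt → 0% → $0.00
Hard cider (6-pack) $15.91: alcohol, buyer-exempt → 0% → $0.00
Tax on alcohol: unrounded sum = $0.00 → $0.00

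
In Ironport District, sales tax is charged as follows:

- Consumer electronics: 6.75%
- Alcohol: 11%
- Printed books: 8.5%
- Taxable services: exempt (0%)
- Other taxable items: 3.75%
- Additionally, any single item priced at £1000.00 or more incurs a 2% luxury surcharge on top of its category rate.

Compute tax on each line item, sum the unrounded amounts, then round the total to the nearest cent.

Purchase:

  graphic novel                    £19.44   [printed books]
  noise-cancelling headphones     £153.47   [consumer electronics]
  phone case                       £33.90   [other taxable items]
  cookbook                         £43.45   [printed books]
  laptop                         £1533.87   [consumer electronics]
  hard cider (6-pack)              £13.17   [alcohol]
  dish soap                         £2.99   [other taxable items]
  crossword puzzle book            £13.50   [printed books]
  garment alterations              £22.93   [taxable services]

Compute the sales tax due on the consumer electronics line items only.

Noise-cancelling headphones £153.47: consumer electronics → 6.75% → £10.359225
Laptop £1533.87: consumer electronics → 6.75% + 2% surcharge = 8.75% → £134.213625
Tax on consumer electronics: unrounded sum = £144.57285 → £144.57

£144.57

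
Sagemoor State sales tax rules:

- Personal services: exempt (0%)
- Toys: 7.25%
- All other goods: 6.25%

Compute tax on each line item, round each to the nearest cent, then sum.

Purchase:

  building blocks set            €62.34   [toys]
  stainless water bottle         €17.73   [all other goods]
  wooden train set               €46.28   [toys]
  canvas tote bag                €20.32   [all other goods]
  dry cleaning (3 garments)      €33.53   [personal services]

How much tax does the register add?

Building blocks set €62.34: toys → 7.25% → €4.52
Stainless water bottle €17.73: all other goods → 6.25% → €1.11
Wooden train set €46.28: toys → 7.25% → €3.36
Canvas tote bag €20.32: all other goods → 6.25% → €1.27
Dry cleaning (3 garments) €33.53: personal services → 0% → €0.00
Total tax = €4.52 + €1.11 + €3.36 + €1.27 = €10.26

€10.26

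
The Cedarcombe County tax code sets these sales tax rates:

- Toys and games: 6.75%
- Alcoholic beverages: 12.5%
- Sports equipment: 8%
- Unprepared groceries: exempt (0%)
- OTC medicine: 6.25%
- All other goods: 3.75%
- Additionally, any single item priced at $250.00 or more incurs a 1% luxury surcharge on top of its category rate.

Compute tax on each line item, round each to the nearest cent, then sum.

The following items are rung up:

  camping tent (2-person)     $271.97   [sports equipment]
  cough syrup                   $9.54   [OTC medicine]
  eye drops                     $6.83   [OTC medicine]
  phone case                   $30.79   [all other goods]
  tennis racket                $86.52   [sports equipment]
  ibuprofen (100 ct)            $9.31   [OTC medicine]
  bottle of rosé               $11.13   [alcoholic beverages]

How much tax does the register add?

$35.55

Camping tent (2-person) $271.97: sports equipment → 8% + 1% surcharge = 9% → $24.48
Cough syrup $9.54: OTC medicine → 6.25% → $0.60
Eye drops $6.83: OTC medicine → 6.25% → $0.43
Phone case $30.79: all other goods → 3.75% → $1.15
Tennis racket $86.52: sports equipment → 8% → $6.92
Ibuprofen (100 ct) $9.31: OTC medicine → 6.25% → $0.58
Bottle of rosé $11.13: alcoholic beverages → 12.5% → $1.39
Total tax = $24.48 + $0.60 + $0.43 + $1.15 + $6.92 + $0.58 + $1.39 = $35.55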